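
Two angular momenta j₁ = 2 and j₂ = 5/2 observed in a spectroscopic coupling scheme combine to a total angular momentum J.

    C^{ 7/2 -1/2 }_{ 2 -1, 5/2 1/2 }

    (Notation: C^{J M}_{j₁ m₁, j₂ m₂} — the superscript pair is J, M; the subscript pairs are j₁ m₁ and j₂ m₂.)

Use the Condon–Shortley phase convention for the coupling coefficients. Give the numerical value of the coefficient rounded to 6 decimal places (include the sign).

j₁+j₂−J=1  J+j₁−j₂=3  J−j₁+j₂=4  j₁+j₂+J+1=9
(j₁±m₁, j₂±m₂, J±M) = (1,3,3,2,3,4)
P² = 1152/35
sum k=0..1:
  [0] +1/36 = 1/36
  [1] −1/8 = -1/8
S = -7/72
C² = P²·S² = 14/45 ; C = -0.557773

-0.557773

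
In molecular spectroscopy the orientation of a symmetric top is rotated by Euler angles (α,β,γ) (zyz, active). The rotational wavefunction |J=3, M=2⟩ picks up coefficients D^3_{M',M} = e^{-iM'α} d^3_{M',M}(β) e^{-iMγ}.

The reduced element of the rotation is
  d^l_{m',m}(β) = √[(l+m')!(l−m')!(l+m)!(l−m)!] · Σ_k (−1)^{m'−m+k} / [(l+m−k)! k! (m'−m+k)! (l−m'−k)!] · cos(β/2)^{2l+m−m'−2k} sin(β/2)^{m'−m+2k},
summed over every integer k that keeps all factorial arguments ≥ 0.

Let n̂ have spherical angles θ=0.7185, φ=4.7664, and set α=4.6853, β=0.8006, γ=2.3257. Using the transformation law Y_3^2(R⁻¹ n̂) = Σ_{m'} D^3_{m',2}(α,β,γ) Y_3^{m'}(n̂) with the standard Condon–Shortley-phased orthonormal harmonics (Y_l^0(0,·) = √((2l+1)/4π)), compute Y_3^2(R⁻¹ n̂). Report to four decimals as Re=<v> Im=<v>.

Re=0.0088 Im=0.0047

Need the full column D^3_{m',2} for m'=−3..3 at α=4.6853, β=0.8006, γ=2.3257.
cos(β/2)=0.920944, sin(β/2)=0.389695
d^3_{-3,2}: single k=5 term ⇒ +0.020274;  D = -0.020269+0.000411i
d^3_{-2,2}: k∈[4..5] ⇒ +0.097799 -0.003502 = +0.094297;  D = +0.000642-0.094295i
d^3_{-1,2}: k∈[3..4] ⇒ +0.292350 -0.026173 = +0.266177;  D = +0.266024+0.009022i
d^3_{0,2}: k∈[2..3] ⇒ +0.598333 -0.107133 = +0.491199;  D = -0.029939+0.490286i
d^3_{1,2}: k∈[1..2] ⇒ +0.816377 -0.292350 = +0.524027;  D = -0.521996-0.046096i
d^3_{2,2}: k∈[0..1] ⇒ +0.610098 -0.546200 = +0.063898;  D = +0.007343-0.063474i
d^3_{3,2}: single k=0 term ⇒ -0.632363;  D = -0.625975-0.089654i
Y_3^{m'}(θ=0.7185,φ=4.7664) and Σ D·Y over m':
  (-0.0203+0.0004i)·(-0.0192-0.1174i)  (+0.0006-0.0943i)·(-0.3314+0.0359i)  (+0.2660+0.0090i)·(+0.0211+0.3895i)  (-0.0299+0.4903i)·(-0.0468+0.0000i)  (-0.5220-0.0461i)·(-0.0211+0.3895i)  (+0.0073-0.0635i)·(-0.3314-0.0359i)  (-0.6260-0.0897i)·(+0.0192-0.1174i)
Y_3^2(R⁻¹ n̂) = +0.008785+0.004745i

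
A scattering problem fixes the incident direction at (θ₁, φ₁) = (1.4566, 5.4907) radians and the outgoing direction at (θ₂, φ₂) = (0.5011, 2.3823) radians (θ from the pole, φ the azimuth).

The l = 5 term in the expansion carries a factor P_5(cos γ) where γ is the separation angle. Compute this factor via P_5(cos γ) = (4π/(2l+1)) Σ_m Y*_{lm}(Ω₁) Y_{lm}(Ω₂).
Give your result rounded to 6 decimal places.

-0.297937

Expand P_5 via completeness: Σ_{m} conj(Y_{5,m}) at Ω₁ times Y_{5,m} at Ω₂ —
  m=-5: (-0.306188+0.328695i) × (+0.009418+0.007232i) = -0.005261+0.000881i  (running Σ = -0.005261+0.000881i)
  m=-4: (-0.162863+0.004618i) × (-0.068183+0.007146i) = +0.011071-0.001479i  (running Σ = +0.005811-0.000597i)
  m=-3: (+0.216295+0.207288i) × (+0.147567-0.172701i) = +0.067717-0.006765i  (running Σ = +0.073528-0.007363i)
  m=-2: (+0.002596+0.183166i) × (+0.023409+0.447955i) = -0.081989+0.005451i  (running Σ = -0.008462-0.001912i)
  m=-1: (+0.183580-0.186201i) × (-0.296483-0.281394i) = -0.106824+0.003547i  (running Σ = -0.115286+0.001635i)
  m=0: (+0.187924-0.000000i) × (-0.160854+0.000000i) = -0.030228+0.000000i  (running Σ = -0.145514+0.001635i)
  m=1: (-0.183580-0.186201i) × (+0.296483-0.281394i) = -0.106824-0.003547i  (running Σ = -0.252338-0.001912i)
  m=2: (+0.002596-0.183166i) × (+0.023409-0.447955i) = -0.081989-0.005451i  (running Σ = -0.334327-0.007363i)
  m=3: (-0.216295+0.207288i) × (-0.147567-0.172701i) = +0.067717+0.006765i  (running Σ = -0.266610-0.000597i)
  m=4: (-0.162863-0.004618i) × (-0.068183-0.007146i) = +0.011071+0.001479i  (running Σ = -0.255539+0.000881i)
  m=5: (+0.306188+0.328695i) × (-0.009418+0.007232i) = -0.005261-0.000881i  (running Σ = -0.260799+0.000000i)
Total Σ_m = -0.260799+0.000000i. Multiply by 1.142397: -0.297937+0.000000i. P_5(cos γ) = -0.297937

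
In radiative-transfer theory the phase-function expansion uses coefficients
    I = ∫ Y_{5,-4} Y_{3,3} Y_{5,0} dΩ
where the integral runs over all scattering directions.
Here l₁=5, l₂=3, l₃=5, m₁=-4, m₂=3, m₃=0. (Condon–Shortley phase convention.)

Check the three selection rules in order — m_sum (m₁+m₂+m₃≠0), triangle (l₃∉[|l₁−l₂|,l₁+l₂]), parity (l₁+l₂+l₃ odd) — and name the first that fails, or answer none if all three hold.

azimuthal sum: -4 + 3 + 0 = -1  ✗
2 ≤ 5 ≤ 8 (triangle on l)
L = 5 + 3 + 5 = 13 (odd)

m_sum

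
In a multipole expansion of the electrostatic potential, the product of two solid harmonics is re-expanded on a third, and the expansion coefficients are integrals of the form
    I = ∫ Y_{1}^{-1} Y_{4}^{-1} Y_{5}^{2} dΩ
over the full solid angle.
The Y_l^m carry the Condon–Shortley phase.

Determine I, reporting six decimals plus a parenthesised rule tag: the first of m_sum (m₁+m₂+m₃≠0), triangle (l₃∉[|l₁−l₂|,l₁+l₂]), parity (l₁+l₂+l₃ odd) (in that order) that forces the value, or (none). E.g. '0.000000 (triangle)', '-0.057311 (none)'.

Checks pass: Σm=0; 10 even; l₃=5∈[3,5].
(2·1+1)(2·4+1)(2·5+1) = 297
Δ: 0! 2! 8! / 11! → 1/495
sum: t=0:+1/576 = 1/576
3j²(1 4 5; 0 0 0) = Δ·Π!·Σ² = 5/99  (sign -1)
sum: t=0:+1/1440 = 1/1440
3j²(1 4 5; -1 -1 2) = Δ·Π!·Σ² = 7/165  (sign -1)
combine: 4πI² = 297·5/99·7/165 = 7/11
take √, sign +1: I = 0.22503380
No selection rule forces the value: the integral is nonzero (none).

0.225034 (none)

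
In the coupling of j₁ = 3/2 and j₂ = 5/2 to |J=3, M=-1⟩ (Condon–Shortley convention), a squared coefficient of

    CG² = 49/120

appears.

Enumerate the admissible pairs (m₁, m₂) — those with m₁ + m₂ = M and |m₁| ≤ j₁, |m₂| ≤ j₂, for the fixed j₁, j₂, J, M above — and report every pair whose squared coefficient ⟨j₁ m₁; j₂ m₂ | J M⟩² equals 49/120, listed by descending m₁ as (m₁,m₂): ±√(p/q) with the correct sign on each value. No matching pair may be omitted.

Admissible pairs with m₁+m₂ = M = -1: (-3/2,1/2), (-1/2,-1/2), (1/2,-3/2), (3/2,-5/2)
  (m₁,m₂)=(3/2,-5/2): CG² = 1/8, CG = +√(1/8)
  (m₁,m₂)=(1/2,-3/2): CG² = 49/120, CG = +√(49/120)   ← matches the target
  (m₁,m₂)=(-1/2,-1/2): CG² = 1/60, CG = −√(1/60)
  (m₁,m₂)=(-3/2,1/2): CG² = 9/20, CG = −√(9/20)
Pairs with CG² = 49/120: (1/2,-3/2): +√(49/120)

(1/2,-3/2): +√(49/120)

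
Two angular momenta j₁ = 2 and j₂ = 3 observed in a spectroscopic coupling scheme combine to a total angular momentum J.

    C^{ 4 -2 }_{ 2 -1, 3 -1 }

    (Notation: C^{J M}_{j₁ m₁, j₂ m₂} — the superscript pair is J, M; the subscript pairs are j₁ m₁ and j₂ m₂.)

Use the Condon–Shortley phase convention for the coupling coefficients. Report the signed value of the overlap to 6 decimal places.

−√(1/28) ≈ -0.188982

√[9·1!3!5!/10! · 1!3!2!4!2!6!] = √(5184/7)
  +(−1)^0/∏(0,1,3,2,0,3)! = 1/72  (running 1/72)
  +(−1)^1/∏(1,0,2,1,1,4)! = -1/48  (running -1/144)
⟨..|..⟩ = √(5184/7)·(-1/144) = -0.188982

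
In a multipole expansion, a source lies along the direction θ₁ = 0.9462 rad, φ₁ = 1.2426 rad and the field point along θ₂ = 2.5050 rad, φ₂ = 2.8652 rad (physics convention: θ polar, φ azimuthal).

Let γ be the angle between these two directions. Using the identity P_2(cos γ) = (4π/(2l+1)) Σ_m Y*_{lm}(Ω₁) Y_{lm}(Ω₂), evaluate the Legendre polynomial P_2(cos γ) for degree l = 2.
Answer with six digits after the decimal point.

Expand P_2 via completeness: Σ_{m} conj(Y_{2,m}) at Ω₁ times Y_{2,m} at Ω₂ —
  m=-2: Y*=(-0.201365, 0.155120)  Y=(0.116172, 0.071672)  product (-0.034511, 0.003588)
  m=-1: Y*=(0.118126, 0.346910)  Y=(0.355277, 0.100775)  product (0.007008, 0.135153)
  m=+0: Y*=(0.008158, -0.000000)  Y=(0.296423, 0.000000)  product (0.002418, 0.000000)
  m=+1: Y*=(-0.118126, 0.346910)  Y=(-0.355277, 0.100775)  product (0.007008, -0.135153)
  m=+2: Y*=(-0.201365, -0.155120)  Y=(0.116172, -0.071672)  product (-0.034511, -0.003588)
Accumulated sum (-0.052588, -0.000000); after 4π/(2l+1) scaling, (-0.132168, -0.000000) ⇒ P_2 = -0.132168

-0.132168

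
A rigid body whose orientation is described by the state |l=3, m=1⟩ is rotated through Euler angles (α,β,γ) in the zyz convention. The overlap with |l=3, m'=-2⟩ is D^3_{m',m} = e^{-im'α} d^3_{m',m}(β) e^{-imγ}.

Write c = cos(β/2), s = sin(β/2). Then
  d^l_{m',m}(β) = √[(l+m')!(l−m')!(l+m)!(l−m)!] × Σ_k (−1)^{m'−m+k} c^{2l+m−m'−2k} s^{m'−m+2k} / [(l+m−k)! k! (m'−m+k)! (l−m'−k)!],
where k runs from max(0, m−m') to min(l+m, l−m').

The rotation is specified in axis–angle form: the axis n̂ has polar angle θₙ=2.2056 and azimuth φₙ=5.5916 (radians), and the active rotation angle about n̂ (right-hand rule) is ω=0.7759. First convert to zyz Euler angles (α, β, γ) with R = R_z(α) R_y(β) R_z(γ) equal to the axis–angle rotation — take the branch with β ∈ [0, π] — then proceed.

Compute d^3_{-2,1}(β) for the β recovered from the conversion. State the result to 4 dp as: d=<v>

d=0.1465

Axis–angle → zyz. n̂ = (sinθₙcosφₙ, sinθₙsinφₙ, cosθₙ) = (+0.620185, -0.513516, -0.593019), ω = 0.7759.
R = I cosω + sinω [n̂]ₓ + (1−cosω) n̂n̂ᵀ gives
  R = [+0.823875, +0.324176, -0.464908; -0.506477, +0.789264, -0.347194; +0.254383, +0.521510, +0.814443]
β = atan2(√(R₁₃²+R₂₃²), R₃₃) = 0.619028; α = atan2(R₂₃, R₁₃) mod 2π = 3.783044; γ = atan2(R₃₂, −R₃₁) mod 2π = 2.024622
d^3_{-2,1}(β=0.6190) via the finite sum:
Half-angle: c=0.952482, s=0.304596. N=√(1·120·24·2)=75.894664
k: max(0,(1)−(-2))=3 … min(3+(1),3−(-2))=4
  k=3: (−1)^0·75.8947/(12)·0.9525^3·0.3046^3 = +0.154444
  k=4: (−1)^1·75.8947/(24)·0.9525^1·0.3046^5 = -0.007897
d^3_{-2,1}(0.6190) = +0.154444 -0.007897 = +0.146547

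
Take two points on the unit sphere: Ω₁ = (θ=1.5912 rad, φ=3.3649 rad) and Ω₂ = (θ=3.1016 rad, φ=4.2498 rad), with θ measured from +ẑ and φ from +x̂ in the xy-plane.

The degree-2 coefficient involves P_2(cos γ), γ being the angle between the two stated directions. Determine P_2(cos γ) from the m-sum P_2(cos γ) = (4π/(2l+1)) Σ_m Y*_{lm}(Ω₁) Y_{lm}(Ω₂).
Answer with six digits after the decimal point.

-0.496867

Expand P_2 via completeness: Σ_{m} conj(Y_{2,m}) at Ω₁ times Y_{2,m} at Ω₂ —
  m=-2: (0.348241, 0.166768) × (-0.000372, -0.000493) = (-0.000047, -0.000234)  (running Σ = (-0.000047, -0.000234))
  m=-1: (0.015367, 0.003490) × (0.013773, -0.027620) = (0.000308, -0.000376)  (running Σ = (0.000261, -0.000610))
  m=0: (-0.314998, -0.000000) × (0.629271, 0.000000) = (-0.198219, -0.000000)  (running Σ = (-0.197958, -0.000610))
  m=1: (-0.015367, 0.003490) × (-0.013773, -0.027620) = (0.000308, 0.000376)  (running Σ = (-0.197650, -0.000234))
  m=2: (0.348241, -0.166768) × (-0.000372, 0.000493) = (-0.000047, 0.000234)  (running Σ = (-0.197697, 0.000000))
Accumulated sum (-0.197697, 0.000000); after 4π/(2l+1) scaling, (-0.496867, 0.000000) ⇒ P_2 = -0.496867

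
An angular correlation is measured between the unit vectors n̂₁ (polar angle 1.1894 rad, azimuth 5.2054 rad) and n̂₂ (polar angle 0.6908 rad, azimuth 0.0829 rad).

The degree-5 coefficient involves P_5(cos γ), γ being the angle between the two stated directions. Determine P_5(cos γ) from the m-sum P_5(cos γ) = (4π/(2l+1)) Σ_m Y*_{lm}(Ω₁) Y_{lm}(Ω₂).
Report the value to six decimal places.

Summing Y*_{l m}(θ₁,φ₁)·Y_{l m}(θ₂,φ₂) over m ∈ [−5, 5]; prefactor 4π/(2·5+1) = 1.142397:
  m=-5: Y*=0.20015 + 0.24927j  Y=0.04461 - 0.01963j  product 0.01382 + 0.00719j
  m=-4: Y*=-0.15834 + 0.37322j  Y=0.17628 - 0.06069j  product -0.00526 + 0.07540j
  m=-3: Y*=-0.06801 + 0.00626j  Y=0.37695 - 0.09573j  product -0.02504 + 0.00887j
  m=-2: Y*=0.17530 + 0.26479j  Y=0.40905 - 0.06845j  product 0.08983 + 0.09631j
  m=-1: Y*=-0.07549 + 0.14050j  Y=0.01910 - 0.00159j  product -0.00122 + 0.00280j
  m=+0: Y*=0.28343 + 0.00000j  Y=-0.39220 + 0.00000j  product -0.11116 + 0.00000j
  m=+1: Y*=0.07549 + 0.14050j  Y=-0.01910 - 0.00159j  product -0.00122 - 0.00280j
  m=+2: Y*=0.17530 - 0.26479j  Y=0.40905 + 0.06845j  product 0.08983 - 0.09631j
  m=+3: Y*=0.06801 + 0.00626j  Y=-0.37695 - 0.09573j  product -0.02504 - 0.00887j
  m=+4: Y*=-0.15834 - 0.37322j  Y=0.17628 + 0.06069j  product -0.00526 - 0.07540j
  m=+5: Y*=-0.20015 + 0.24927j  Y=-0.04461 - 0.01963j  product 0.01382 - 0.00719j
Total Σ_m = 0.03311 - 0.00000j. Multiply by 1.142397: 0.03782 - 0.00000j. P_5(cos γ) = 0.037820

0.037820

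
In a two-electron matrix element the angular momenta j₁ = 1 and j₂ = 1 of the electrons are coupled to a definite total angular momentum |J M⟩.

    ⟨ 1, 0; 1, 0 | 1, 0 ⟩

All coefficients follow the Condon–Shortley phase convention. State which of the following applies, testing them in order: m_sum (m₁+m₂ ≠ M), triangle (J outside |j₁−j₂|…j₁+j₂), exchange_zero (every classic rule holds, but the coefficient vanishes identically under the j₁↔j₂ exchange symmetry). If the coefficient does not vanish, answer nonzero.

exchange_zero

m-sum: m₁+m₂ = 0+0 = 0, M = 0  ✓
triangle: |j₁−j₂| = 0 ≤ J = 1 ≤ j₁+j₂ = 2  ✓
exchange: j₁=j₂ and m₁=m₂, and (−1)^(j₁+j₂−J) = (−1)^1 = −1 forces ⟨j₁m₁;j₂m₂|JM⟩ = −⟨j₂m₂;j₁m₁|JM⟩ = −⟨j₁m₁;j₂m₂|JM⟩ ⇒ the coefficient vanishes identically
Racah sum check: Σ_k collapses to 0 ⇒ CG = 0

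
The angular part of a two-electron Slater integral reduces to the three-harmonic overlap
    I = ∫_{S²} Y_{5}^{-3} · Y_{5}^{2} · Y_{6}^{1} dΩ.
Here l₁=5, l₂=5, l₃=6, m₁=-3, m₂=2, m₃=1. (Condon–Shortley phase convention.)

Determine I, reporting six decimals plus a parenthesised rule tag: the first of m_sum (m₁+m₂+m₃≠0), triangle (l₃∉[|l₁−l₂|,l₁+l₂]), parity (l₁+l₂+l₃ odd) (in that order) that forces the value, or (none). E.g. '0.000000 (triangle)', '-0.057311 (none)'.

0.016235 (none)

Checks pass: Σm=0; 16 even; l₃=6∈[0,10].
(2·5+1)(2·5+1)(2·6+1) = 1573
Δ: 4! 6! 6! / 17! → 1/28588560
sum: t=0:+1/345600 t=1:−1/13824 t=2:+1/5184 t=3:−1/13824 t=4:+1/345600 = 7/129600
3j²(5 5 6; 0 0 0) = Δ·Π!·Σ² = 80/7293  (sign +1)
sum: t=2:+1/345600 t=3:−1/34560 t=4:+1/41472 = -1/518400
3j²(5 5 6; -3 2 1) = Δ·Π!·Σ² = 7/36465  (sign +1)
combine: 4πI² = 1573·80/7293·7/36465 = 112/33813
take √, sign +1: I = 0.01623537
No selection rule forces the value: the integral is nonzero (none).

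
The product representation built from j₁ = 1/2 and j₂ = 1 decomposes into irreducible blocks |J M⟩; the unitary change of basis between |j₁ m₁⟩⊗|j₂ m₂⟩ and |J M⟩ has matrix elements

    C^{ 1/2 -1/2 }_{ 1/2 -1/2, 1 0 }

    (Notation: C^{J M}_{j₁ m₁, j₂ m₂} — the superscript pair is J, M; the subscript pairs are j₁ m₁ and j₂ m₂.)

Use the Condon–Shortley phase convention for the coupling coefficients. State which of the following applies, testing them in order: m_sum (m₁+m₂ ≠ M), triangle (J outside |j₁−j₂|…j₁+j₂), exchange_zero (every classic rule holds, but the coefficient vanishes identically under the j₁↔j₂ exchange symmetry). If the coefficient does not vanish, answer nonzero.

nonzero

m-sum: m₁+m₂ = -1/2+0 = -1/2, M = -1/2  ✓
triangle: |j₁−j₂| = 1/2 ≤ J = 1/2 ≤ j₁+j₂ = 3/2  ✓
exchange: j₁≠j₂ or m₁≠m₂ — the exchange symmetry imposes no constraint here
value check: CG = −√(1/3) = -0.577350 ≠ 0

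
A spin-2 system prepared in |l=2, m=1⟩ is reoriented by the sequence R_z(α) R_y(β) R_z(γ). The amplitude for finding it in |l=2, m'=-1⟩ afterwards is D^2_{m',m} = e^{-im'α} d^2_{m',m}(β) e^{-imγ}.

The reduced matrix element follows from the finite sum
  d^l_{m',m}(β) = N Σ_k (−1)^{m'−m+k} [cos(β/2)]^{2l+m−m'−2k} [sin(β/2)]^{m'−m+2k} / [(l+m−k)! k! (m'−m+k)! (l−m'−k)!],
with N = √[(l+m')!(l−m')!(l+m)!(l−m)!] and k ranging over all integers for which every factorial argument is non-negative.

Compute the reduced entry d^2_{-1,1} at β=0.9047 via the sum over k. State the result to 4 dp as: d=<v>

d=0.4271

d^2_{-1,1}(β=0.9047) via the finite sum:
With c≡cos(β/2)=0.899422 and s≡sin(β/2)=0.437080, N=[1·6·6·1]^{1/2}=6.000000
Admissible k: 2..3 (factorial args all ≥0)
  k=2: (−1)^0·6.0000/(2)·0.8994^2·0.4371^2 = +0.463630
  k=3: (−1)^1·6.0000/(6)·0.8994^0·0.4371^4 = -0.036496
d^2_{-1,1}(0.9047) = +0.463630 -0.036496 = +0.427134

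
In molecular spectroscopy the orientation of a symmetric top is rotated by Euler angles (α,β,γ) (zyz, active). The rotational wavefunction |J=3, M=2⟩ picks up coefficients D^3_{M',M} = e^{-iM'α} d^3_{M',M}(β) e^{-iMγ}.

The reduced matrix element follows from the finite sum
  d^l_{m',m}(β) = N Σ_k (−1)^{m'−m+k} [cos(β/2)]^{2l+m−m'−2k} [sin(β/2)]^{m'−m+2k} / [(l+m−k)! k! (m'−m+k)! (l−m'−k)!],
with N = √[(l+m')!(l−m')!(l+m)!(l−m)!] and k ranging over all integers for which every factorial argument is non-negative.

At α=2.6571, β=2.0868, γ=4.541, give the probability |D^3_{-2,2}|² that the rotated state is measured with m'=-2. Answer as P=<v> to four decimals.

Split into d^3_{-2,2}(β=2.0868) × two z-phases.
With c≡cos(β/2)=0.503285 and s≡sin(β/2)=0.864120, N=[1·120·120·1]^{1/2}=120.000000
Admissible k: 4..5 (factorial args all ≥0)
  k=4: (−1)^0·120.0000/(24)·0.5033^2·0.8641^4 = +0.706147
  k=5: (−1)^1·120.0000/(120)·0.5033^0·0.8641^6 = -0.416337
d^3_{-2,2}(2.0868) = +0.706147 -0.416337 = +0.289810
|D^3_{-2,2}|² = |d^3_{-2,2}(β)|² = (+0.289810)² = 0.083990 (the z-rotation phases have unit modulus)

P=0.0840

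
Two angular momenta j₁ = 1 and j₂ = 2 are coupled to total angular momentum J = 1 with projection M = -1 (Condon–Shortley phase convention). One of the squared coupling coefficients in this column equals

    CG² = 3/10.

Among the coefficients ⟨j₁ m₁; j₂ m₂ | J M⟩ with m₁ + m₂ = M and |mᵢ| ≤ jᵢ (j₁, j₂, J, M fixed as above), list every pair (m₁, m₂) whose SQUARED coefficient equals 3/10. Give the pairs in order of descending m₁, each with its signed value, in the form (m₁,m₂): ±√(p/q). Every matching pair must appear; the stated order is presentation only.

Admissible pairs with m₁+m₂ = M = -1: (-1,0), (0,-1), (1,-2)
  (m₁,m₂)=(1,-2): CG² = 3/5, CG = +√(3/5)
  (m₁,m₂)=(0,-1): CG² = 3/10, CG = −√(3/10)   ← matches the target
  (m₁,m₂)=(-1,0): CG² = 1/10, CG = +√(1/10)
Pairs with CG² = 3/10: (0,-1): −√(3/10)

(0,-1): −√(3/10)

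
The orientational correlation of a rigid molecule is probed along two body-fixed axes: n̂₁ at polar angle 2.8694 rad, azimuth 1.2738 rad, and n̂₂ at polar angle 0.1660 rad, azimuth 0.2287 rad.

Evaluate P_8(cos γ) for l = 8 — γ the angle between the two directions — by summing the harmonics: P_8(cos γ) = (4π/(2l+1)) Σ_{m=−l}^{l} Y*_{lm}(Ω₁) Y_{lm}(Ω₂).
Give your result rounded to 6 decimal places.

-0.338080

Summing Y*_{l m}(θ₁,φ₁)·Y_{l m}(θ₂,φ₂) over m ∈ [−8, 8]; prefactor 4π/(2·8+1) = 0.739198:
  term(m=-8) = -0.000000+0.000000i   from Y*(Ω₁)=-0.000010-0.000010i, Y(Ω₂)=-0.000000-0.000000i
  term(m=-7) = -0.000000-0.000000i   from Y*(Ω₁)=+0.000176-0.000098i, Y(Ω₂)=-0.000000-0.000007i
  term(m=-6) = +0.000000-0.000000i   from Y*(Ω₁)=+0.000385+0.001795i, Y(Ω₂)=+0.000021-0.000102i
  term(m=-5) = -0.000007+0.000012i   from Y*(Ω₁)=-0.011963-0.001029i, Y(Ω₂)=+0.000475-0.001042i
  term(m=-4) = -0.000276-0.000469i   from Y*(Ω₁)=+0.021667-0.053807i, Y(Ω₂)=+0.005724-0.007436i
  term(m=-3) = +0.011552-0.000073i   from Y*(Ω₁)=+0.158223+0.127899i, Y(Ω₂)=+0.043932-0.035972i
  term(m=-2) = -0.057865+0.101203i   from Y*(Ω₁)=-0.400290+0.270337i, Y(Ω₂)=+0.216539-0.106584i
  term(m=-1) = -0.200235-0.345144i   from Y*(Ω₁)=-0.184310-0.602226i, Y(Ω₂)=+0.617074-0.143638i
  term(m=+0) = +0.036301+0.000000i   from Y*(Ω₁)=+0.055561-0.000000i, Y(Ω₂)=+0.653351+0.000000i
  term(m=+1) = -0.200235+0.345144i   from Y*(Ω₁)=+0.184310-0.602226i, Y(Ω₂)=-0.617074-0.143638i
  term(m=+2) = -0.057865-0.101203i   from Y*(Ω₁)=-0.400290-0.270337i, Y(Ω₂)=+0.216539+0.106584i
  term(m=+3) = +0.011552+0.000073i   from Y*(Ω₁)=-0.158223+0.127899i, Y(Ω₂)=-0.043932-0.035972i
  term(m=+4) = -0.000276+0.000469i   from Y*(Ω₁)=+0.021667+0.053807i, Y(Ω₂)=+0.005724+0.007436i
  term(m=+5) = -0.000007-0.000012i   from Y*(Ω₁)=+0.011963-0.001029i, Y(Ω₂)=-0.000475-0.001042i
  term(m=+6) = +0.000000+0.000000i   from Y*(Ω₁)=+0.000385-0.001795i, Y(Ω₂)=+0.000021+0.000102i
  term(m=+7) = -0.000000+0.000000i   from Y*(Ω₁)=-0.000176-0.000098i, Y(Ω₂)=+0.000000-0.000007i
  term(m=+8) = -0.000000-0.000000i   from Y*(Ω₁)=-0.000010+0.000010i, Y(Ω₂)=-0.000000+0.000000i
Accumulated sum -0.457361+0.000000i; after 4π/(2l+1) scaling, -0.338080+0.000000i ⇒ P_8 = -0.338080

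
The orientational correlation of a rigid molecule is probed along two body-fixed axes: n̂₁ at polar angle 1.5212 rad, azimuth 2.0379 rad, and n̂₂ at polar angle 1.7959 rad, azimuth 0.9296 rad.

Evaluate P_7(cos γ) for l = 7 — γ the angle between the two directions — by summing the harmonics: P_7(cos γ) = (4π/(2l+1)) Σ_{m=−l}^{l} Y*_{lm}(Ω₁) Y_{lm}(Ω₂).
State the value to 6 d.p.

0.044005

Term-by-term m-sum for l=7 (normalisation 4π/15 = 0.837758):
  term(m=-7) = +0.019845+0.206342i   from Y*(Ω₁)=-0.063348+0.491687i, Y(Ω₂)=+0.407693-0.092888i
  term(m=-6) = -0.030794-0.011824i   from Y*(Ω₁)=+0.086834-0.030616i, Y(Ω₂)=-0.272715-0.232321i
  term(m=-5) = +0.029614-0.027132i   from Y*(Ω₁)=+0.254735+0.244413i, Y(Ω₂)=+0.007321-0.113535i
  term(m=-4) = +0.010301+0.035933i   from Y*(Ω₁)=+0.031510-0.102729i, Y(Ω₂)=-0.291594+0.189716i
  term(m=-3) = -0.002104-0.000390i   from Y*(Ω₁)=+0.308409-0.052777i, Y(Ω₂)=-0.006417-0.002363i
  term(m=-2) = +0.022477-0.029826i   from Y*(Ω₁)=-0.067755-0.091653i, Y(Ω₂)=+0.093196+0.314134i
  term(m=-1) = -0.004556-0.009137i   from Y*(Ω₁)=+0.134190-0.266078i, Y(Ω₂)=+0.020494-0.027457i
  term(m=+0) = -0.037042-0.000000i   from Y*(Ω₁)=-0.115877-0.000000i, Y(Ω₂)=+0.319666+0.000000i
  term(m=+1) = -0.004556+0.009137i   from Y*(Ω₁)=-0.134190-0.266078i, Y(Ω₂)=-0.020494-0.027457i
  term(m=+2) = +0.022477+0.029826i   from Y*(Ω₁)=-0.067755+0.091653i, Y(Ω₂)=+0.093196-0.314134i
  term(m=+3) = -0.002104+0.000390i   from Y*(Ω₁)=-0.308409-0.052777i, Y(Ω₂)=+0.006417-0.002363i
  term(m=+4) = +0.010301-0.035933i   from Y*(Ω₁)=+0.031510+0.102729i, Y(Ω₂)=-0.291594-0.189716i
  term(m=+5) = +0.029614+0.027132i   from Y*(Ω₁)=-0.254735+0.244413i, Y(Ω₂)=-0.007321-0.113535i
  term(m=+6) = -0.030794+0.011824i   from Y*(Ω₁)=+0.086834+0.030616i, Y(Ω₂)=-0.272715+0.232321i
  term(m=+7) = +0.019845-0.206342i   from Y*(Ω₁)=+0.063348+0.491687i, Y(Ω₂)=-0.407693-0.092888i
Total Σ_m = +0.052527+0.000000i. Multiply by 0.837758: +0.044005+0.000000i. P_7(cos γ) = 0.044005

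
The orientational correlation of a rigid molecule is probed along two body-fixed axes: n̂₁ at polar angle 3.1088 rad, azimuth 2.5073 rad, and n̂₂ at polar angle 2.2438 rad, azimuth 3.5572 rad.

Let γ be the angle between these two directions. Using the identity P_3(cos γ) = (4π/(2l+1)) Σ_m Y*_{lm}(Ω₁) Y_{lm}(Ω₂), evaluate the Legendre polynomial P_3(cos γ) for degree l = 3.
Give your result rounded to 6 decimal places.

-0.311217

Term-by-term m-sum for l=3 (normalisation 4π/7 = 1.795196):
  [-3]  conj(Y_{3,-3})(Ω₁) = +0.000005+0.000014i ; Y_{3,-3}(Ω₂) = -0.063503+0.189108i ; Δ = -0.000003+0.000000i
  [-2]  conj(Y_{3,-2})(Ω₁) = -0.000327+0.001048i ; Y_{3,-2}(Ω₂) = -0.262528+0.287758i ; Δ = -0.000216-0.000369i
  [-1]  conj(Y_{3,-1})(Ω₁) = -0.034094+0.025083i ; Y_{3,-1}(Ω₂) = -0.217962+0.096190i ; Δ = +0.005018-0.008747i
  [+0]  conj(Y_{3,0})(Ω₁) = -0.743947-0.000000i ; Y_{3,0}(Ω₂) = +0.245932+0.000000i ; Δ = -0.182961-0.000000i
  [+1]  conj(Y_{3,1})(Ω₁) = +0.034094+0.025083i ; Y_{3,1}(Ω₂) = +0.217962+0.096190i ; Δ = +0.005018+0.008747i
  [+2]  conj(Y_{3,2})(Ω₁) = -0.000327-0.001048i ; Y_{3,2}(Ω₂) = -0.262528-0.287758i ; Δ = -0.000216+0.000369i
  [+3]  conj(Y_{3,3})(Ω₁) = -0.000005+0.000014i ; Y_{3,3}(Ω₂) = +0.063503+0.189108i ; Δ = -0.000003-0.000000i
Total Σ_m = -0.173361-0.000000i. Multiply by 1.795196: -0.311217-0.000000i. P_3(cos γ) = -0.311217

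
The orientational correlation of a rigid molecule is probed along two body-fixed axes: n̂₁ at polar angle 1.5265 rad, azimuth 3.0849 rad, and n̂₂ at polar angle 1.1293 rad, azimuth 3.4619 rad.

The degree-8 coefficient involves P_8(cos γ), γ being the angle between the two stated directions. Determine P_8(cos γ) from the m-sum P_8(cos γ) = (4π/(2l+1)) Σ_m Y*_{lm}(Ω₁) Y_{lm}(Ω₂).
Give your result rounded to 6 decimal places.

-0.309678

Summing Y*_{l m}(θ₁,φ₁)·Y_{l m}(θ₂,φ₂) over m ∈ [−8, 8]; prefactor 4π/(2·8+1) = 0.739198:
  m=-8: (0.45970 - 0.22407j) × (-0.19259 - 0.12594j) = -0.11676 - 0.01474j  (running Σ = -0.11676 - 0.01474j)
  m=-7: (-0.08362 + 0.03505j) × (0.27061 + 0.34062j) = -0.03457 - 0.01900j  (running Σ = -0.15132 - 0.03374j)
  m=-6: (-0.34239 + 0.12118j) × (-0.12292 - 0.33566j) = 0.08276 + 0.10003j  (running Σ = -0.06856 + 0.06629j)
  m=-5: (0.10219 - 0.02977j) × (-0.00169 - 0.05482j) = -0.00180 - 0.00555j  (running Σ = -0.07036 + 0.06074j)
  m=-4: (0.31168 - 0.07192j) × (-0.10199 + 0.34233j) = -0.00717 + 0.11403j  (running Σ = -0.07754 + 0.17477j)
  m=-3: (-0.11209 + 0.01925j) × (0.07062 - 0.10106j) = -0.00597 + 0.01269j  (running Σ = -0.08351 + 0.18746j)
  m=-2: (-0.29933 + 0.03409j) × (0.23855 - 0.17784j) = -0.06534 + 0.06136j  (running Σ = -0.14885 + 0.24882j)
  m=-1: (0.11663 - 0.00662j) × (-0.17744 + 0.05886j) = -0.02031 + 0.00804j  (running Σ = -0.16915 + 0.25686j)
  m=0: (0.29583 + 0.00000j) × (-0.27256 + 0.00000j) = -0.08063 + 0.00000j  (running Σ = -0.24978 + 0.25686j)
  m=1: (-0.11663 - 0.00662j) × (0.17744 + 0.05886j) = -0.02031 - 0.00804j  (running Σ = -0.27009 + 0.24882j)
  m=2: (-0.29933 - 0.03409j) × (0.23855 + 0.17784j) = -0.06534 - 0.06136j  (running Σ = -0.33543 + 0.18746j)
  m=3: (0.11209 + 0.01925j) × (-0.07062 - 0.10106j) = -0.00597 - 0.01269j  (running Σ = -0.34140 + 0.17477j)
  m=4: (0.31168 + 0.07192j) × (-0.10199 - 0.34233j) = -0.00717 - 0.11403j  (running Σ = -0.34857 + 0.06074j)
  m=5: (-0.10219 - 0.02977j) × (0.00169 - 0.05482j) = -0.00180 + 0.00555j  (running Σ = -0.35038 + 0.06629j)
  m=6: (-0.34239 - 0.12118j) × (-0.12292 + 0.33566j) = 0.08276 - 0.10003j  (running Σ = -0.26762 - 0.03374j)
  m=7: (0.08362 + 0.03505j) × (-0.27061 + 0.34062j) = -0.03457 + 0.01900j  (running Σ = -0.30218 - 0.01474j)
  m=8: (0.45970 + 0.22407j) × (-0.19259 + 0.12594j) = -0.11676 + 0.01474j  (running Σ = -0.41894 - 0.00000j)
Accumulated sum -0.41894 - 0.00000j; after 4π/(2l+1) scaling, -0.30968 - 0.00000j ⇒ P_8 = -0.309678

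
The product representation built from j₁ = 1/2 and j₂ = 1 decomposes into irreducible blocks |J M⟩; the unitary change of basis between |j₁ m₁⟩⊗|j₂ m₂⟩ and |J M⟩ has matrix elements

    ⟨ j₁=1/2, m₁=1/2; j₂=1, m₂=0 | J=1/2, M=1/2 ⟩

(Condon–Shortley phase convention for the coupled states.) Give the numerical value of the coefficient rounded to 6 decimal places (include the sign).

+0.577350  (= +√(1/3))

√[2·1!0!1!/3! · 1!0!1!1!1!0!] = √(1/3)
  +(−1)^0/∏(0,1,0,1,0,0)! = 1  (running 1)
⟨..|..⟩ = √(1/3)·(1) = +0.577350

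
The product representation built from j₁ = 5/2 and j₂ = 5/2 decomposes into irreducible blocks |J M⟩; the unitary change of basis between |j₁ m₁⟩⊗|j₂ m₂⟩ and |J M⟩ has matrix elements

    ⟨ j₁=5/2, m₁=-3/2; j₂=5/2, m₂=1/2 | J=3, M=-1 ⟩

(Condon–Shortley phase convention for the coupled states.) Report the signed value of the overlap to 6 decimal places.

j₁+j₂−J=2  J+j₁−j₂=3  J−j₁+j₂=3  j₁+j₂+J+1=9
(j₁±m₁, j₂±m₂, J±M) = (1,4,3,2,2,4)
P² = 96/5
sum k=1..2:
  [1] −1/12 = -1/12
  [2] +1/8 = 1/8
S = 1/24
C² = P²·S² = 1/30 ; C = +0.182574

+0.182574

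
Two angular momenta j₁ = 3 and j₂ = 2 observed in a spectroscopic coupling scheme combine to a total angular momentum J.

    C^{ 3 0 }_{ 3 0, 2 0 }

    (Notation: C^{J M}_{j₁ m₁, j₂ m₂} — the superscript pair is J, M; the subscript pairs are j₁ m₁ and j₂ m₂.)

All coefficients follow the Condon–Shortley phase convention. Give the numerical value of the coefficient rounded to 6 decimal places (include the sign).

-0.516398  (= −√(4/15))

triangle: 2!·4!·2!/9! = 96/362880
(j±m)!: 3!·3!·2!·2!·3!·3! = 5184
prefactor² = (2J+1)·Δ·N² = 48/5
  k=0: +1/(0!·2!·3!·2!·1!·0!) = 1/24
  k=1: −1/(1!·1!·2!·1!·2!·1!) = -1/4
  k=2: +1/(2!·0!·1!·0!·3!·2!) = 1/24
Σ = -1/6  ⇒  CG² = 48/5·(-1/6)² = 4/15
CG = −√(4/15) = -0.516398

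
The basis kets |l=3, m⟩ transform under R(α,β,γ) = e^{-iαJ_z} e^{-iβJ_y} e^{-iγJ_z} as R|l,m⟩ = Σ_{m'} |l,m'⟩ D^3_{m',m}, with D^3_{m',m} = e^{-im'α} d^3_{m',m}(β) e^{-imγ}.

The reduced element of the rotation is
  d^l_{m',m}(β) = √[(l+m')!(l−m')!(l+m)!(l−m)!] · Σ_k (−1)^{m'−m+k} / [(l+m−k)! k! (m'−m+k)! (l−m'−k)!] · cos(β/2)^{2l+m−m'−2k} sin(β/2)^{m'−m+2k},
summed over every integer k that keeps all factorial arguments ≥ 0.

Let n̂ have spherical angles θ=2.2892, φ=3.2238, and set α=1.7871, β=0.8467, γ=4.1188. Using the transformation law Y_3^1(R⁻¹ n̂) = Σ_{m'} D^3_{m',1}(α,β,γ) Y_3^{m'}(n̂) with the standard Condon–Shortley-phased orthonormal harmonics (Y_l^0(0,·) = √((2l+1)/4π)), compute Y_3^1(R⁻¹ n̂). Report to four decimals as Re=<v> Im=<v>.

Need the full column D^3_{m',1} for m'=−3..3 at α=1.7871, β=0.8467, γ=4.1188.
cos(β/2)=0.911718, sin(β/2)=0.410817
d^3_{-3,1}: single k=4 term ⇒ +0.091698;  D = +0.029566+0.086801i
d^3_{-2,1}: k∈[3..4] ⇒ +0.332320 -0.033737 = +0.298583;  D = +0.255389-0.154689i
d^3_{-1,1}: k∈[2..4] ⇒ +0.699665 -0.189411 +0.004807 = +0.515061;  D = -0.355174-0.373014i
d^3_{0,1}: k∈[1..3] ⇒ +0.896481 -0.546058 +0.036957 = +0.387380;  D = -0.216677+0.321115i
d^3_{1,1}: k∈[0..2] ⇒ +0.574332 -0.932886 +0.142058 = -0.216496;  D = -0.201270-0.079757i
d^3_{2,1}: k∈[0..1] ⇒ -0.818372 +0.332320 = -0.486052;  D = -0.077908+0.479767i
d^3_{3,1}: single k=0 term ⇒ +0.451632;  D = -0.450941+0.024972i
Y_3^{m'}(θ=2.2892,φ=3.2238) and Σ D·Y over m':
  (+0.0296+0.0868i)·(-0.1726+0.0435i)  (+0.2554-0.1547i)·(-0.3761+0.0624i)  (-0.3552-0.3730i)·(-0.2827+0.0233i)  (-0.2167+0.3211i)·(+0.2048+0.0000i)  (-0.2013-0.0798i)·(+0.2827+0.0233i)  (-0.0779+0.4798i)·(-0.3761-0.0624i)  (-0.4509+0.0250i)·(+0.1726+0.0435i)
Y_3^1(R⁻¹ n̂) = -0.105299+0.005274i

Re=-0.1053 Im=0.0053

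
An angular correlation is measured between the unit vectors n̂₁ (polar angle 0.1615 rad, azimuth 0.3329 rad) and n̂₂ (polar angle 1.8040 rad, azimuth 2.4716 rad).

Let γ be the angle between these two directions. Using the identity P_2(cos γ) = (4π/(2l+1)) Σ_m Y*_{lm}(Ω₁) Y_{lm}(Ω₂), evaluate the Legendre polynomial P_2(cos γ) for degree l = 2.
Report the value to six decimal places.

Summing Y*_{l m}(θ₁,φ₁)·Y_{l m}(θ₂,φ₂) over m ∈ [−2, 2]; prefactor 4π/(2·2+1) = 2.513274:
  term(m=-2) = -0.001539+0.003312i   from Y*(Ω₁)=+0.007854+0.006169i, Y(Ω₂)=+0.083648+0.355949i
  term(m=-1) = +0.011455+0.017954i   from Y*(Ω₁)=+0.115877+0.040067i, Y(Ω₂)=+0.136151+0.107864i
  term(m=+0) = -0.160590+0.000000i   from Y*(Ω₁)=+0.606319-0.000000i, Y(Ω₂)=-0.264861+0.000000i
  term(m=+1) = +0.011455-0.017954i   from Y*(Ω₁)=-0.115877+0.040067i, Y(Ω₂)=-0.136151+0.107864i
  term(m=+2) = -0.001539-0.003312i   from Y*(Ω₁)=+0.007854-0.006169i, Y(Ω₂)=+0.083648-0.355949i
Σ over m = -0.140758-0.000000i; ×(4π/5) → -0.353763-0.000000i. Real part: -0.353763

-0.353763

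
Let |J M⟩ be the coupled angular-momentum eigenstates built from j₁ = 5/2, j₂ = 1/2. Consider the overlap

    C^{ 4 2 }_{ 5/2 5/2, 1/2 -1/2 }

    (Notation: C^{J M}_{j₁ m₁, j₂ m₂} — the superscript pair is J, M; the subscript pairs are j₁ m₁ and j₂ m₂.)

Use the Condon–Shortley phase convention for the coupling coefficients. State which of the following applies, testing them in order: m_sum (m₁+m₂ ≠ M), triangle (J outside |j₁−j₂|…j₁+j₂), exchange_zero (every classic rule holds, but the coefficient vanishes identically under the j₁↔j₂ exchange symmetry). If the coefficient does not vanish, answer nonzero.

m-sum: m₁+m₂ = 5/2+(-1/2) = 2, M = 2  ✓
triangle: need |j₁−j₂| ≤ J ≤ j₁+j₂, i.e. J ∈ [2, 3]; J = 4 is outside ✗ ⇒ coefficient is 0

triangle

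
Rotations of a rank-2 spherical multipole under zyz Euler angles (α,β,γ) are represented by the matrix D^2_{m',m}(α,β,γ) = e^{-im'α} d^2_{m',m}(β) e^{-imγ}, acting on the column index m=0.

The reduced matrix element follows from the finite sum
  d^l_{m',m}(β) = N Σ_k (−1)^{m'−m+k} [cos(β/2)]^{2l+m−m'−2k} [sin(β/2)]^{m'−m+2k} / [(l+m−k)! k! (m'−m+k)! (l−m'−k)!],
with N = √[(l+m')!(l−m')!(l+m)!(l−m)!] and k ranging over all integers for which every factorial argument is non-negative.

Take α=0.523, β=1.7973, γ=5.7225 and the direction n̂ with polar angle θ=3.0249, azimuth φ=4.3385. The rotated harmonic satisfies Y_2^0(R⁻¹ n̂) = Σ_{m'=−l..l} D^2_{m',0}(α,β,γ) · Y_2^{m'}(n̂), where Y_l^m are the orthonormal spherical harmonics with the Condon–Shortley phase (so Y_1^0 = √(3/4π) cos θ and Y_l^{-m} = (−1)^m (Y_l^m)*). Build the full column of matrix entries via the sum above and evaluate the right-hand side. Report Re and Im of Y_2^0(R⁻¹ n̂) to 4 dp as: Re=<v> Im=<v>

Need the full column D^2_{m',0} for m'=−2..2 at α=0.5230, β=1.7973, γ=5.7225.
cos(β/2)=0.622667, sin(β/2)=0.782487
d^2_{-2,0}: single k=2 term ⇒ +0.581489;  D = +0.291347+0.503236i
d^2_{-1,0}: k∈[1..2] ⇒ +0.462722 -0.730740 = -0.268018;  D = -0.232191-0.133870i
d^2_{0,0}: k∈[0..2] ⇒ +0.150322 -0.949567 +0.374894 = -0.424351;  D = -0.424351+0.000000i
d^2_{1,0}: k∈[0..1] ⇒ -0.462722 +0.730740 = +0.268018;  D = +0.232191-0.133870i
d^2_{2,0}: single k=0 term ⇒ +0.581489;  D = +0.291347-0.503236i
Y_2^{m'}(θ=3.0249,φ=4.3385) and Σ D·Y over m':
  (+0.2913+0.5032i)·(-0.0038-0.0036i)  (-0.2322-0.1339i)·(+0.0326-0.0832i)  (-0.4244+0.0000i)·(+0.6180+0.0000i)  (+0.2322-0.1339i)·(-0.0326-0.0832i)  (+0.2913-0.5032i)·(-0.0038+0.0036i)
Y_2^0(R⁻¹ n̂) = -0.298302+0.000000i

Re=-0.2983 Im=0.0000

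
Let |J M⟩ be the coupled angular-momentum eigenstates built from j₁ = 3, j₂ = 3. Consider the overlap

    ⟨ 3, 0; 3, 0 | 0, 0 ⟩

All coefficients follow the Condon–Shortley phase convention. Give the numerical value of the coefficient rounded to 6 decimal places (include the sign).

j₁+j₂−J=6  J+j₁−j₂=0  J−j₁+j₂=0  j₁+j₂+J+1=7
(j₁±m₁, j₂±m₂, J±M) = (3,3,3,3,0,0)
P² = 1296/7
sum k=3..3:
  [3] −1/36 = -1/36
S = -1/36
C² = P²·S² = 1/7 ; C = -0.377964

−√(1/7) ≈ -0.377964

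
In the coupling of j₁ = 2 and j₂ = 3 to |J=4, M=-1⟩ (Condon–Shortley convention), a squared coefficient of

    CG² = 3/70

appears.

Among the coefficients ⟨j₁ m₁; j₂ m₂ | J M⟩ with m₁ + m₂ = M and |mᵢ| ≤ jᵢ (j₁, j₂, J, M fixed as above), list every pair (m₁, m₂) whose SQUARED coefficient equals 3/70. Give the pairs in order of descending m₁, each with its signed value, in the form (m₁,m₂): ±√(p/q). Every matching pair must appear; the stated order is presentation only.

Admissible pairs with m₁+m₂ = M = -1: (-2,1), (-1,0), (0,-1), (1,-2), (2,-3)
  (m₁,m₂)=(2,-3): CG² = 3/70, CG = +√(3/70)   ← matches the target
  (m₁,m₂)=(1,-2): CG² = 7/20, CG = +√(7/20)
  (m₁,m₂)=(0,-1): CG² = 3/28, CG = +√(3/28)
  (m₁,m₂)=(-1,0): CG² = 3/14, CG = −√(3/14)
  (m₁,m₂)=(-2,1): CG² = 2/7, CG = −√(2/7)
Pairs with CG² = 3/70: (2,-3): +√(3/70)

(2,-3): +√(3/70)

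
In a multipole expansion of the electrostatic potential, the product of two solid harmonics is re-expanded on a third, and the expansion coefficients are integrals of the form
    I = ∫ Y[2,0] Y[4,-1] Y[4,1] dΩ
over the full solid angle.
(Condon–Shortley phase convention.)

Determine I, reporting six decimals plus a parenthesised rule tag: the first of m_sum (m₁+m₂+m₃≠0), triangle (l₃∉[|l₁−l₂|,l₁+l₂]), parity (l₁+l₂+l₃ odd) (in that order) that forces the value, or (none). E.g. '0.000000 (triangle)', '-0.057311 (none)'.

m-sum 0 ✓  L=10 even ✓  2≤4≤6 ✓
Π(2lᵢ+1) = 5×9×9 = 405
triangle coeff Δ(2,4,4) = 1/13860
Σ_t [0,2]: t=0:+1/192 t=1:−1/36 t=2:+1/192 = -5/288
(3j)²=20/693 [(2 4 4; 0 0 0)], sign=-1
Σ_t [0,2]: t=0:+1/144 t=1:−1/48 t=2:+1/480 = -17/1440
(3j)²=289/13860 [(2 4 4; 0 -1 1)], sign=+1
⇒ 4πI² = 1445/5929
I = (-1)√(1445/5929/(4π)) = -0.13926381
No selection rule forces the value: the integral is nonzero (none).

-0.139264 (none)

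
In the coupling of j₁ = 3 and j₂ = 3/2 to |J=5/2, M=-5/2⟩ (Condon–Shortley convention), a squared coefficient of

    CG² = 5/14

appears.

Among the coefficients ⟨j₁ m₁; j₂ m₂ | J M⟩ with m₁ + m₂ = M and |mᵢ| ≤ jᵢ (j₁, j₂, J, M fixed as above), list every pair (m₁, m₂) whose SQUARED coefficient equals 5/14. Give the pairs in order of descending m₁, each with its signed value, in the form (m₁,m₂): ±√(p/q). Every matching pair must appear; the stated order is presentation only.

Admissible pairs with m₁+m₂ = M = -5/2: (-3,1/2), (-2,-1/2), (-1,-3/2)
  (m₁,m₂)=(-1,-3/2): CG² = 3/28, CG = +√(3/28)
  (m₁,m₂)=(-2,-1/2): CG² = 5/14, CG = −√(5/14)   ← matches the target
  (m₁,m₂)=(-3,1/2): CG² = 15/28, CG = +√(15/28)
Pairs with CG² = 5/14: (-2,-1/2): −√(5/14)

(-2,-1/2): −√(5/14)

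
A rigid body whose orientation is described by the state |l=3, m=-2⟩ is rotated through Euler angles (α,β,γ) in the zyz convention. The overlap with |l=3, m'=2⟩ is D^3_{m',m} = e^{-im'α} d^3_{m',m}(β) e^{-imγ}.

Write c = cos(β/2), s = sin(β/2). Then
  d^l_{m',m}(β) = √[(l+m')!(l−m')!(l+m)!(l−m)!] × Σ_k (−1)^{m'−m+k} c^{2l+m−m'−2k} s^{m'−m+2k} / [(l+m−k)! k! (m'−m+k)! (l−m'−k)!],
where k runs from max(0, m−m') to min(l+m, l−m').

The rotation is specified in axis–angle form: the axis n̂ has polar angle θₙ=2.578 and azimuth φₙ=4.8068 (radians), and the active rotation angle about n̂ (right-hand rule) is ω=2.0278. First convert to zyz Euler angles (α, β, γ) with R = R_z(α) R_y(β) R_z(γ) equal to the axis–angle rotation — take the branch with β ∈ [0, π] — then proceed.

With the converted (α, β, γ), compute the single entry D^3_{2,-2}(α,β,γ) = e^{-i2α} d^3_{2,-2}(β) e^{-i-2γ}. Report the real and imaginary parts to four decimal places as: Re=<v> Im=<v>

Re=0.1481 Im=-0.0587

Axis–angle → zyz. n̂ = (sinθₙcosφₙ, sinθₙsinφₙ, cosθₙ) = (+0.050362, -0.531848, -0.845341), ω = 2.0278.
R = I cosω + sinω [n̂]ₓ + (1−cosω) n̂n̂ᵀ gives
  R = [-0.437606, +0.719987, -0.538628; -0.797195, -0.033584, +0.602787; +0.415910, +0.693174, +0.588667]
β = atan2(√(R₁₃²+R₂₃²), R₃₃) = 0.941388; α = atan2(R₂₃, R₁₃) mod 2π = 2.300043; γ = atan2(R₃₂, −R₃₁) mod 2π = 2.111221
D^3_{2,-2}(2.3000,0.9414,2.1112) = e^{-i·2·2.3000}·d^3_{2,-2}(0.9414)·e^{-i·-2·2.1112}. Compute d first:
c=cos(0.941388/2)=0.891254, s=sin(0.941388/2)=0.453505; N=√[120·1·1·120]=120.000000
k∈{0,1} keeps every argument non-negative
  k=0: (−1)^4·120.0000/(24)·0.8913^2·0.4535^4 = +0.167997
  k=1: (−1)^5·120.0000/(120)·0.8913^0·0.4535^6 = -0.008699
d^3_{2,-2}(0.9414) = +0.167997 -0.008699 = +0.159297
D = (-0.112066+0.993701i)·(+0.159297)·(-0.470579-0.882358i) = +0.148072-0.058738i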